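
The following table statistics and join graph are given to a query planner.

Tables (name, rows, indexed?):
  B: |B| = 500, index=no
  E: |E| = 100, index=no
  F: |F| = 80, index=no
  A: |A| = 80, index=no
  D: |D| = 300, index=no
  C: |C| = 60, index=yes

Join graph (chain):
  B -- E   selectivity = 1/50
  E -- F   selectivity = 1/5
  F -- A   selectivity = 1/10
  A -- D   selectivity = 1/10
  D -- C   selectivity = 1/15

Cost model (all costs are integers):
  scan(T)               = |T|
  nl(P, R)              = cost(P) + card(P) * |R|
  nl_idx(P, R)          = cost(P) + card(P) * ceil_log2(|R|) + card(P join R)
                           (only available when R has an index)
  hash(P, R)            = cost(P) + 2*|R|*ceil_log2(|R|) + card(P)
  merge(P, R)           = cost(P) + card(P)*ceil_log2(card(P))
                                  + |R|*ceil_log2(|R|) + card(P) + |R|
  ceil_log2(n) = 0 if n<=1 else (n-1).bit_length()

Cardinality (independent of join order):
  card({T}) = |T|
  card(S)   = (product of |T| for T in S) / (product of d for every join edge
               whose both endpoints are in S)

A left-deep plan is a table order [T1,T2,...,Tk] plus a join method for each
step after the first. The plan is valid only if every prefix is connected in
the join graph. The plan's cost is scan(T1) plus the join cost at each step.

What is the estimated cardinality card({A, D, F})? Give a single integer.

Tables in S: A(80), D(300), F(80)
Edges inside S: F-A(d=10), A-D(d=10)
numerator = 80 * 300 * 80 = 1920000
denominator = 10 * 10 = 100
card(S) = 1920000 / 100 = 19200

19200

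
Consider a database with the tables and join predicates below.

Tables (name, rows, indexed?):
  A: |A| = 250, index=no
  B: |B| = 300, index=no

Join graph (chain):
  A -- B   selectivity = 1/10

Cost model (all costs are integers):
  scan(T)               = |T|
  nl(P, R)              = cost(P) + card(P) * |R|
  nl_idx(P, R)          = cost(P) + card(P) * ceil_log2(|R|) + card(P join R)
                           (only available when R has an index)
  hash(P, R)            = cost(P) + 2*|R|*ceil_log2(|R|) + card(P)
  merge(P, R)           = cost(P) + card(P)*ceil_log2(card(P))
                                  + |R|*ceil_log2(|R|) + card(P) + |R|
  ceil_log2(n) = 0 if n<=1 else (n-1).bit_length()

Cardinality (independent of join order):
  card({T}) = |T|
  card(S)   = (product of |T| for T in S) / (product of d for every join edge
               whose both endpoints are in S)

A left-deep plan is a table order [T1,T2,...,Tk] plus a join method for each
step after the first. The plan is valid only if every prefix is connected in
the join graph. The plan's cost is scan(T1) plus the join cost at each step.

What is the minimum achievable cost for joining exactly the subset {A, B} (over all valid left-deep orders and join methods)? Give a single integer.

Selinger DP over subsets of {A,B}:
  {A}: scan cost=250, card=250
  {B}: scan cost=300, card=300
  {AB}: card=7500; try (A,hash)→4600, (B,merge)→5500, (A,merge)→5550, (B,hash)→5900, (B,nl)→75250, (A,nl)→75300; best=4600 via (A,hash)

4600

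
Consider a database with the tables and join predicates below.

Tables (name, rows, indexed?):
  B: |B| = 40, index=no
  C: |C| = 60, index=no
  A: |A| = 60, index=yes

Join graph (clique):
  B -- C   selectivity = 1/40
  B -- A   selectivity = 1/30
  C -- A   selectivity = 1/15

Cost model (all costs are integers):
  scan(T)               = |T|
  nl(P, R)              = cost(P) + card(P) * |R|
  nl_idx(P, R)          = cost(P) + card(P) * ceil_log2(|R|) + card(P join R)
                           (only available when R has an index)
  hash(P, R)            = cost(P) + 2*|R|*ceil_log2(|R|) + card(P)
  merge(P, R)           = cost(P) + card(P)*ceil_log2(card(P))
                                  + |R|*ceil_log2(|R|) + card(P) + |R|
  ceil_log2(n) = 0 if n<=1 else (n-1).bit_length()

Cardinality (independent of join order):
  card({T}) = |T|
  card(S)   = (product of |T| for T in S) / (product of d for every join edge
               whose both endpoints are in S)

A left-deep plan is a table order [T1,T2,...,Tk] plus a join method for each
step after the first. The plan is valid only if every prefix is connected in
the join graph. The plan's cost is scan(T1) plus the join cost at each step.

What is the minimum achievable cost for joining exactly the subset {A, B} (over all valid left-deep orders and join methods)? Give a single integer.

360

Selinger DP over subsets of {A,B}:
  {B}: scan cost=40, card=40
  {A}: scan cost=60, card=60
  {AB}: card=80; try (A,nl_idx)→360, (B,hash)→600, (A,merge)→740, (B,merge)→760, (A,hash)→800, (A,nl)→2440 …(+1); best=360 via (A,nl_idx)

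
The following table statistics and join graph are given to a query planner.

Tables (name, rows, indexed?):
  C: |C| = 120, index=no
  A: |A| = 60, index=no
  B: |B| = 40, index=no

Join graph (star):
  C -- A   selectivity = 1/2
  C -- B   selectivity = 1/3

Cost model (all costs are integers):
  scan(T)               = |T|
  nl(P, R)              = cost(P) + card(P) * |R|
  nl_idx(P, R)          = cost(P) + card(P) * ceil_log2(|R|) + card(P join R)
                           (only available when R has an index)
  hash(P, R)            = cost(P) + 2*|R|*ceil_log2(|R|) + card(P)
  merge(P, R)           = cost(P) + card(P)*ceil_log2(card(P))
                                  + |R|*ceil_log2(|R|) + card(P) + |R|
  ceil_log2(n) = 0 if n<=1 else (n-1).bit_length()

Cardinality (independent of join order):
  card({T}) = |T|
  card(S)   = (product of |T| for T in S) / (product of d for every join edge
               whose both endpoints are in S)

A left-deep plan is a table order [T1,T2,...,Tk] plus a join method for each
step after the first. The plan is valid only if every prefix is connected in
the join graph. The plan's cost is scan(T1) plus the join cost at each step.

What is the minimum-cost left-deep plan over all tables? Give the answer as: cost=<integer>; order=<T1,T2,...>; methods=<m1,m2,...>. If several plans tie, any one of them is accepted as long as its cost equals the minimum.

Selinger DP (subsets sized 1..n):
  {C}: scan cost=120, card=120
  {A}: scan cost=60, card=60
  {B}: scan cost=40, card=40
  {AC}: card=3600; try (A,hash)→960, (C,merge)→1440, (A,merge)→1500, (C,hash)→1800, (C,nl)→7260, (A,nl)→7320; best=960 via (A,hash)
  {BC}: card=1600; try (B,hash)→720, (C,merge)→1280, (B,merge)→1360, (C,hash)→1760, (C,nl)→4840, (B,nl)→4920; best=720 via (B,hash)
  {ABC}: card=48000; try (A,hash)→3040, (B,hash)→5040, (A,merge)→20340, (B,merge)→48040, (A,nl)→96720, (B,nl)→144960; best=3040 via (A,hash)

cost=3040; order=C,B,A; methods=hash,hash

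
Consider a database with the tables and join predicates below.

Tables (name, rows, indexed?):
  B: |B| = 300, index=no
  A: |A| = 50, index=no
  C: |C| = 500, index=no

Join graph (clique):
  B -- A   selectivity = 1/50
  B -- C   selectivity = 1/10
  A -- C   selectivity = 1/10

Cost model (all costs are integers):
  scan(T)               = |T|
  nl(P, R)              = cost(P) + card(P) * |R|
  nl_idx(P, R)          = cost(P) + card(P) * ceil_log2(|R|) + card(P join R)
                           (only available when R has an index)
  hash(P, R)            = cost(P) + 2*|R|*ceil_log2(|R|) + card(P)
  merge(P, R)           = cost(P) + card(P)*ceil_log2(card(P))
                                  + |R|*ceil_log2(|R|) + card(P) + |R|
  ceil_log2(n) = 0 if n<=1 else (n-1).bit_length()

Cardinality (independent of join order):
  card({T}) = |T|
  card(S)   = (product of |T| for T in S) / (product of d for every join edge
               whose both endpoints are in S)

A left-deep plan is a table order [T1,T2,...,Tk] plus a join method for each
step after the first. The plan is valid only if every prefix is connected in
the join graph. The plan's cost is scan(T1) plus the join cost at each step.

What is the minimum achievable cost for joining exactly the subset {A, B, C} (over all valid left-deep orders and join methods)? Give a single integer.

9200

Selinger DP over subsets of {A,B,C}:
  {B}: scan cost=300, card=300
  {A}: scan cost=50, card=50
  {C}: scan cost=500, card=500
  {AB}: card=300; try (A,hash)→1200, (B,merge)→3400, (A,merge)→3650, (B,hash)→5500, (B,nl)→15050, (A,nl)→15300; best=1200 via (A,hash)
  {BC}: card=15000; try (B,hash)→6400, (C,merge)→8300, (B,merge)→8500, (C,hash)→9600, (C,nl)→150300, (B,nl)→150500; best=6400 via (B,hash)
  {AC}: card=2500; try (A,hash)→1600, (C,merge)→5400, (A,merge)→5850, (C,hash)→9100, (C,nl)→25050, (A,nl)→25500; best=1600 via (A,hash)
  {ABC}: card=1500; try (C,merge)→9200, (B,hash)→9500, (C,hash)→10500, (A,hash)→22000, (B,merge)→37100, (C,nl)→151200 …(+3); best=9200 via (C,merge)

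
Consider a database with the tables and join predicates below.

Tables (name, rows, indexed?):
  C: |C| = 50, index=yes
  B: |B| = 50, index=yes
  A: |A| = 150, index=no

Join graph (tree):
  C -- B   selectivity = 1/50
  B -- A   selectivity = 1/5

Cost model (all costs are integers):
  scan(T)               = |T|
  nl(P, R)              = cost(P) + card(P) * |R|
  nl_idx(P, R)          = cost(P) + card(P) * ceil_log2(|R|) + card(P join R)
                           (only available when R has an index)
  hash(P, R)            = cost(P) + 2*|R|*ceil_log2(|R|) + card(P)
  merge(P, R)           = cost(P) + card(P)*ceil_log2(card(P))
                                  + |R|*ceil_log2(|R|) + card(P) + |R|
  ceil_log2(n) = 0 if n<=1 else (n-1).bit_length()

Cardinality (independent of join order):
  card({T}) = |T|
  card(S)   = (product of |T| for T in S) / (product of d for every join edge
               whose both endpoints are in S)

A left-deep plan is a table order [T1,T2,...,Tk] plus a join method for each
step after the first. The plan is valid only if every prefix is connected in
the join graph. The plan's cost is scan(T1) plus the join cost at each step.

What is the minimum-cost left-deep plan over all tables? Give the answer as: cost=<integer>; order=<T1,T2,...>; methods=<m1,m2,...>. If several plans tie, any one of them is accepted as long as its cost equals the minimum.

cost=2100; order=B,C,A; methods=nl_idx,merge

Selinger DP (subsets sized 1..n):
  {C}: scan cost=50, card=50
  {B}: scan cost=50, card=50
  {A}: scan cost=150, card=150
  {BC}: card=50; try (C,nl_idx)→400, (B,nl_idx)→400, (C,hash)→700, (B,hash)→700, (C,merge)→750, (B,merge)→750 …(+2); best=400 via (C,nl_idx)
  {AB}: card=1500; try (B,hash)→900, (A,merge)→1750, (B,merge)→1850, (A,hash)→2500, (B,nl_idx)→2550, (A,nl)→7550 …(+1); best=900 via (B,hash)
  {ABC}: card=1500; try (A,merge)→2100, (A,hash)→2850, (C,hash)→3000, (A,nl)→7900, (C,nl_idx)→11400, (C,merge)→19250 …(+1); best=2100 via (A,merge)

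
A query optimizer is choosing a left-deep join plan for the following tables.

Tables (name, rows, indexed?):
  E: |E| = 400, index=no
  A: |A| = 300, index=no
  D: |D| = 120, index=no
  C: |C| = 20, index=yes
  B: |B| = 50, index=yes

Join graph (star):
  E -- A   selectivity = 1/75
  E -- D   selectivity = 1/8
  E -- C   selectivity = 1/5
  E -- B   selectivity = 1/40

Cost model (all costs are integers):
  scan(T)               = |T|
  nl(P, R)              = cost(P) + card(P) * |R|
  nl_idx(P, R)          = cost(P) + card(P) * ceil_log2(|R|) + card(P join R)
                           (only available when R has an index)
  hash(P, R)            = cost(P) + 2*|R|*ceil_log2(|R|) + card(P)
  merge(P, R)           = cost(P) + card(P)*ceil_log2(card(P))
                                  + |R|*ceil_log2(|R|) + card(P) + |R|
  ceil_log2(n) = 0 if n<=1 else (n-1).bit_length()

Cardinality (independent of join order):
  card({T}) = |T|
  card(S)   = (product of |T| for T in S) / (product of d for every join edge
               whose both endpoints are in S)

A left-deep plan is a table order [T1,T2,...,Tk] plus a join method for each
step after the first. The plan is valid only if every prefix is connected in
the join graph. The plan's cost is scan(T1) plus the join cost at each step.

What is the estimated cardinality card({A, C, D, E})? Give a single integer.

96000

Tables in S: A(300), C(20), D(120), E(400)
Edges inside S: E-A(d=75), E-D(d=8), E-C(d=5)
numerator = 300 * 20 * 120 * 400 = 288000000
denominator = 75 * 8 * 5 = 3000
card(S) = 288000000 / 3000 = 96000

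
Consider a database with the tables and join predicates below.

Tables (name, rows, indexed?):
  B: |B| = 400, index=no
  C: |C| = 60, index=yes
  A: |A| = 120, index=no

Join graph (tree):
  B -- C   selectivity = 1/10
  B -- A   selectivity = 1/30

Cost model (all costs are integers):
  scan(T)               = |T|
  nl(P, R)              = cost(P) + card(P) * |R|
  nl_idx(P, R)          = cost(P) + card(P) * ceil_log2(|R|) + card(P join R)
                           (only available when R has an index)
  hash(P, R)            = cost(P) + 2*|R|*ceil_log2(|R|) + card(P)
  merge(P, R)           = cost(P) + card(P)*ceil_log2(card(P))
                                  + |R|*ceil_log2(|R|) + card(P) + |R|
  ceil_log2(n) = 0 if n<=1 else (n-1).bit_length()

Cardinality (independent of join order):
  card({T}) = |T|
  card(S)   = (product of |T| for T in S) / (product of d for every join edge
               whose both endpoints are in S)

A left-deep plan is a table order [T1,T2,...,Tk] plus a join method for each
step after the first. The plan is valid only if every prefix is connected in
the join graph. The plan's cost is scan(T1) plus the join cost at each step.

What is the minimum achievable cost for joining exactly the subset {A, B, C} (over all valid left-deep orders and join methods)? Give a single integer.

Selinger DP over subsets of {A,B,C}:
  {B}: scan cost=400, card=400
  {C}: scan cost=60, card=60
  {A}: scan cost=120, card=120
  {BC}: card=2400; try (C,hash)→1520, (B,merge)→4480, (C,merge)→4820, (C,nl_idx)→5200, (B,hash)→7320, (B,nl)→24060 …(+1); best=1520 via (C,hash)
  {AB}: card=1600; try (A,hash)→2480, (B,merge)→5080, (A,merge)→5360, (B,hash)→7440, (B,nl)→48120, (A,nl)→48400; best=2480 via (A,hash)
  {ABC}: card=9600; try (C,hash)→4800, (A,hash)→5600, (C,nl_idx)→21680, (C,merge)→22100, (A,merge)→33680, (C,nl)→98480 …(+1); best=4800 via (C,hash)

4800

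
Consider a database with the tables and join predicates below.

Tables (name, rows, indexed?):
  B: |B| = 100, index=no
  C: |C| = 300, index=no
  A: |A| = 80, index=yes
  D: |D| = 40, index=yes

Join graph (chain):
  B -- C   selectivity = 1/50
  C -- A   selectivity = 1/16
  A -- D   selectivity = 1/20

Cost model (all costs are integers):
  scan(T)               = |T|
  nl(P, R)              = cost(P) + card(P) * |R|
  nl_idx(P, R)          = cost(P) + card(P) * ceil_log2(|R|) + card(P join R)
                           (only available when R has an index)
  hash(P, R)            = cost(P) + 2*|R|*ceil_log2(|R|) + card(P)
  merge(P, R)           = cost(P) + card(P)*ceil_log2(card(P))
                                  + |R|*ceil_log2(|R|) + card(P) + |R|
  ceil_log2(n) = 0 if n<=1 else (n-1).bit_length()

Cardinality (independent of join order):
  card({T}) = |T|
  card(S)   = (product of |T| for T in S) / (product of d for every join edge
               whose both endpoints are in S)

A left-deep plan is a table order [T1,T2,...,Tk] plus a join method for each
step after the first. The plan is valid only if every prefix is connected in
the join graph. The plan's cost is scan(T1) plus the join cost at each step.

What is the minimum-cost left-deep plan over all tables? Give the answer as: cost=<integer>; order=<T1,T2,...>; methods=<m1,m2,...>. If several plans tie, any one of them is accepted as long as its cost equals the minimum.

cost=7200; order=C,B,A,D; methods=hash,hash,hash

Selinger DP (subsets sized 1..n):
  {B}: scan cost=100, card=100
  {C}: scan cost=300, card=300
  {A}: scan cost=80, card=80
  {D}: scan cost=40, card=40
  {BC}: card=600; try (B,hash)→2000, (C,merge)→3900, (B,merge)→4100, (C,hash)→5600, (C,nl)→30100, (B,nl)→30300; best=2000 via (B,hash)
  {AC}: card=1500; try (A,hash)→1720, (C,merge)→3720, (A,nl_idx)→3900, (A,merge)→3940, (C,hash)→5560, (C,nl)→24080 …(+1); best=1720 via (A,hash)
  {AD}: card=160; try (A,nl_idx)→480, (D,hash)→640, (D,nl_idx)→720, (A,merge)→960, (D,merge)→1000, (A,hash)→1200 …(+2); best=480 via (A,nl_idx)
  {ABC}: card=3000; try (A,hash)→3720, (B,hash)→4620, (A,nl_idx)→9200, (A,merge)→9240, (B,merge)→20520, (A,nl)→50000 …(+1); best=3720 via (A,hash)
  {ACD}: card=3000; try (D,hash)→3700, (C,merge)→4920, (C,hash)→6040, (D,nl_idx)→13720, (D,merge)→20000, (C,nl)→48480 …(+1); best=3700 via (D,hash)
  {ABCD}: card=6000; try (D,hash)→7200, (B,hash)→8100, (D,nl_idx)→27720, (D,merge)→43000, (B,merge)→43500, (D,nl)→123720 …(+1); best=7200 via (D,hash)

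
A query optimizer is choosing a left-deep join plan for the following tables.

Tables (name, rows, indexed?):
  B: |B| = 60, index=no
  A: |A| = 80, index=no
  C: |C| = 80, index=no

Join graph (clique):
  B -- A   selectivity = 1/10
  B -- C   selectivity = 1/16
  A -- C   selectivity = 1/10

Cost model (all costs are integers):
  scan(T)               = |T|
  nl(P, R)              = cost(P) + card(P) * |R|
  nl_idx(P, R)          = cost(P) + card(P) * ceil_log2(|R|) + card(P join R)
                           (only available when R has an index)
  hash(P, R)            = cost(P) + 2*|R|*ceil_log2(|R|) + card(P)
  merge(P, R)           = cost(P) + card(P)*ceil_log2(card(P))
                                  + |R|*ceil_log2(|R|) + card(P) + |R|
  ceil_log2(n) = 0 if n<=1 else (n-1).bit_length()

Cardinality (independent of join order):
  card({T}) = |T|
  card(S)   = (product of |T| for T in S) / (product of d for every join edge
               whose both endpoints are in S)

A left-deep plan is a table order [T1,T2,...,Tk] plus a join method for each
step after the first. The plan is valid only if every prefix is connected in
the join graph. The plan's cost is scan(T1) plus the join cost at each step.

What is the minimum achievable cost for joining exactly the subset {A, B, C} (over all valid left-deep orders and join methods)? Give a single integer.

2300

Selinger DP over subsets of {A,B,C}:
  {B}: scan cost=60, card=60
  {A}: scan cost=80, card=80
  {C}: scan cost=80, card=80
  {AB}: card=480; try (B,hash)→880, (A,merge)→1120, (B,merge)→1140, (A,hash)→1240, (A,nl)→4860, (B,nl)→4880; best=880 via (B,hash)
  {BC}: card=300; try (B,hash)→880, (C,merge)→1120, (B,merge)→1140, (C,hash)→1240, (C,nl)→4860, (B,nl)→4880; best=880 via (B,hash)
  {AC}: card=640; try (C,hash)→1280, (A,hash)→1280, (C,merge)→1360, (A,merge)→1360, (C,nl)→6480, (A,nl)→6480; best=1280 via (C,hash)
  {ABC}: card=240; try (A,hash)→2300, (C,hash)→2480, (B,hash)→2640, (A,merge)→4520, (C,merge)→6320, (B,merge)→8740 …(+3); best=2300 via (A,hash)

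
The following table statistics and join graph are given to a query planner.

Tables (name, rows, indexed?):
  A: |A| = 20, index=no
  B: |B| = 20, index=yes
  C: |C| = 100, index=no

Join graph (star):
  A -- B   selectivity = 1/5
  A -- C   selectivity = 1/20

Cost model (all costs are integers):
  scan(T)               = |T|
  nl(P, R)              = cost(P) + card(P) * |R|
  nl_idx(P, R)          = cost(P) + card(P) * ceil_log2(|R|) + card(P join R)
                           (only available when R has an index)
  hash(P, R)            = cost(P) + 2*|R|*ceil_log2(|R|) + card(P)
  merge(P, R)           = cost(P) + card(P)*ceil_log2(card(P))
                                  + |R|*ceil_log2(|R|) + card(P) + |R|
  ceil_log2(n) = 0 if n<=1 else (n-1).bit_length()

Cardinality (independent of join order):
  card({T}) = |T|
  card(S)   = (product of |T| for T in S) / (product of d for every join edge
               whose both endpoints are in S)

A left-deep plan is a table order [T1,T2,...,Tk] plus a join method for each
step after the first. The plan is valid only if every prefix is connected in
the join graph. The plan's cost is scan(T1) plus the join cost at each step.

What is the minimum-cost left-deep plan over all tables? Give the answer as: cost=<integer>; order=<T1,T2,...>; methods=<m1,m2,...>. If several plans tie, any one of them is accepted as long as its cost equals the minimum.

Selinger DP (subsets sized 1..n):
  {A}: scan cost=20, card=20
  {B}: scan cost=20, card=20
  {C}: scan cost=100, card=100
  {AB}: card=80; try (B,nl_idx)→200, (B,hash)→240, (A,hash)→240, (B,merge)→260, (A,merge)→260, (B,nl)→420 …(+1); best=200 via (B,nl_idx)
  {AC}: card=100; try (A,hash)→400, (C,merge)→940, (A,merge)→1020, (C,hash)→1440, (C,nl)→2020, (A,nl)→2100; best=400 via (A,hash)
  {ABC}: card=400; try (B,hash)→700, (B,nl_idx)→1300, (B,merge)→1320, (C,merge)→1640, (C,hash)→1680, (B,nl)→2400 …(+1); best=700 via (B,hash)

cost=700; order=C,A,B; methods=hash,hash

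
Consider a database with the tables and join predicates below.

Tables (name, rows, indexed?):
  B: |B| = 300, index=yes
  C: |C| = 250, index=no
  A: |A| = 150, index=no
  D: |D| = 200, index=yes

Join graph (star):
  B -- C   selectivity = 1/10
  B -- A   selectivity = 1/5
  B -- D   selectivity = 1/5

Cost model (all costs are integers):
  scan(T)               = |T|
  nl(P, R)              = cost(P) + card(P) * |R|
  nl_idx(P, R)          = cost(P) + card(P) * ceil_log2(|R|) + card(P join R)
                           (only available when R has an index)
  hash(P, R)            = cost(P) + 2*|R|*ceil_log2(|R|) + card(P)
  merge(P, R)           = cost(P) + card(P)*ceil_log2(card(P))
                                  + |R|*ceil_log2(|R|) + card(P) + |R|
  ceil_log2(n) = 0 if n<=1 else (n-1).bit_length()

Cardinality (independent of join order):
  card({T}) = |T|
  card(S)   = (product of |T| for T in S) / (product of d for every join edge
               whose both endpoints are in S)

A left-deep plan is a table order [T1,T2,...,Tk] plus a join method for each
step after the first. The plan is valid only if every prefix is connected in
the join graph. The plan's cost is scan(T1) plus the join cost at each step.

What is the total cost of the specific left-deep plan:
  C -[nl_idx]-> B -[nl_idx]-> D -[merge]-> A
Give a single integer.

step 1: scan C: cost=250, card=250
step 2: join B via nl_idx
    card(P join B) = 250*300/(10) = 7500
    cost = 250 + 250*9 + 7500 = 10000
step 3: join D via nl_idx
    card(P join D) = 7500*200/(5) = 300000
    cost = 10000 + 7500*8 + 300000 = 370000
step 4: join A via merge
    card(P join A) = 300000*150/(5) = 9000000
    cost = 370000 + 300000*19 + 150*8 + 300000 + 150 = 6371350

6371350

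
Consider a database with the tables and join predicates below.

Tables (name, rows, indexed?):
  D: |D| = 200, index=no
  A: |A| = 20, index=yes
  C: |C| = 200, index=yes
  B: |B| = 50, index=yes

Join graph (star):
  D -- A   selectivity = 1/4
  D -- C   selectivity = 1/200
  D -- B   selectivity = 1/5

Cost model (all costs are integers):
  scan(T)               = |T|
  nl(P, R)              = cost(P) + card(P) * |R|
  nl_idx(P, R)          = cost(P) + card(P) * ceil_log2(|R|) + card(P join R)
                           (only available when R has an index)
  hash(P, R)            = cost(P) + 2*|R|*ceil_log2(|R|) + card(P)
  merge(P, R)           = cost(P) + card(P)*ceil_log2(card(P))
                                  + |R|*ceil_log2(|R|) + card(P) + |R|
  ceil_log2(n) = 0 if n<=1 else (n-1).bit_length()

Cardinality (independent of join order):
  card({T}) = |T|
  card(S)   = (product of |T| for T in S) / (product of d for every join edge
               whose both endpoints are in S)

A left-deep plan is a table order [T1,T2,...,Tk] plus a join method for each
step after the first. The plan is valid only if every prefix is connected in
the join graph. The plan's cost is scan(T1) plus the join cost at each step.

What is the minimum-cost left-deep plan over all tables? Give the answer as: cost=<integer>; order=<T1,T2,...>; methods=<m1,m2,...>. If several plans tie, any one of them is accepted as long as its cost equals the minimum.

Selinger DP (subsets sized 1..n):
  {D}: scan cost=200, card=200
  {A}: scan cost=20, card=20
  {C}: scan cost=200, card=200
  {B}: scan cost=50, card=50
  {AD}: card=1000; try (A,hash)→600, (D,merge)→1940, (A,merge)→2120, (A,nl_idx)→2200, (D,hash)→3240, (D,nl)→4020 …(+1); best=600 via (A,hash)
  {CD}: card=200; try (C,nl_idx)→2000, (D,hash)→3600, (C,hash)→3600, (D,merge)→3800, (C,merge)→3800, (D,nl)→40200 …(+1); best=2000 via (C,nl_idx)
  {BD}: card=2000; try (B,hash)→1000, (D,merge)→2200, (B,merge)→2350, (D,hash)→3300, (B,nl_idx)→3400, (D,nl)→10050 …(+1); best=1000 via (B,hash)
  {ACD}: card=1000; try (A,hash)→2400, (A,merge)→3920, (A,nl_idx)→4000, (C,hash)→4800, (A,nl)→6000, (C,nl_idx)→9600 …(+2); best=2400 via (A,hash)
  {ABD}: card=10000; try (B,hash)→2200, (A,hash)→3200, (B,merge)→11950, (B,nl_idx)→16600, (A,nl_idx)→21000, (A,merge)→25120 …(+2); best=2200 via (B,hash)
  {BCD}: card=2000; try (B,hash)→2800, (B,merge)→4150, (B,nl_idx)→5200, (C,hash)→6200, (B,nl)→12000, (C,nl_idx)→19000 …(+2); best=2800 via (B,hash)
  {ABCD}: card=10000; try (B,hash)→4000, (A,hash)→5000, (B,merge)→13750, (C,hash)→15400, (B,nl_idx)→18400, (A,nl_idx)→22800 …(+6); best=4000 via (B,hash)

cost=4000; order=D,C,A,B; methods=nl_idx,hash,hash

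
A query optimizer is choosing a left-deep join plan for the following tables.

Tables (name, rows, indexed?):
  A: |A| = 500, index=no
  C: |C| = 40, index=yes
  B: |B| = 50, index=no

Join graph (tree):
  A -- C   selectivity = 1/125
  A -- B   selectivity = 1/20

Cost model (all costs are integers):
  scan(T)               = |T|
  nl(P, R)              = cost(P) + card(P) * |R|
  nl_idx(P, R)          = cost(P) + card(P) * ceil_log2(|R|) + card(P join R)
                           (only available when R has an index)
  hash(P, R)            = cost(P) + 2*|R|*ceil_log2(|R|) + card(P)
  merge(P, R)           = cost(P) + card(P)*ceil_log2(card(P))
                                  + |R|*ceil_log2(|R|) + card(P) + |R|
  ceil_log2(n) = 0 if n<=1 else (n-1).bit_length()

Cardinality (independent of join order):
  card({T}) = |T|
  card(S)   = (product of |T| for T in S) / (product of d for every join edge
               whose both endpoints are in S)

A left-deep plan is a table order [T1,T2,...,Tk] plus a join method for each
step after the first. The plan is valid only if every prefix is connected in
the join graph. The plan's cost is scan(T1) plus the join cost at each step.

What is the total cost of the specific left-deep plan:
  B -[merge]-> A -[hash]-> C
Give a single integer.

7130

step 1: scan B: cost=50, card=50
step 2: join A via merge
    card(P join A) = 50*500/(20) = 1250
    cost = 50 + 50*6 + 500*9 + 50 + 500 = 5400
step 3: join C via hash
    card(P join C) = 1250*40/(125) = 400
    cost = 5400 + 2*40*6 + 1250 = 7130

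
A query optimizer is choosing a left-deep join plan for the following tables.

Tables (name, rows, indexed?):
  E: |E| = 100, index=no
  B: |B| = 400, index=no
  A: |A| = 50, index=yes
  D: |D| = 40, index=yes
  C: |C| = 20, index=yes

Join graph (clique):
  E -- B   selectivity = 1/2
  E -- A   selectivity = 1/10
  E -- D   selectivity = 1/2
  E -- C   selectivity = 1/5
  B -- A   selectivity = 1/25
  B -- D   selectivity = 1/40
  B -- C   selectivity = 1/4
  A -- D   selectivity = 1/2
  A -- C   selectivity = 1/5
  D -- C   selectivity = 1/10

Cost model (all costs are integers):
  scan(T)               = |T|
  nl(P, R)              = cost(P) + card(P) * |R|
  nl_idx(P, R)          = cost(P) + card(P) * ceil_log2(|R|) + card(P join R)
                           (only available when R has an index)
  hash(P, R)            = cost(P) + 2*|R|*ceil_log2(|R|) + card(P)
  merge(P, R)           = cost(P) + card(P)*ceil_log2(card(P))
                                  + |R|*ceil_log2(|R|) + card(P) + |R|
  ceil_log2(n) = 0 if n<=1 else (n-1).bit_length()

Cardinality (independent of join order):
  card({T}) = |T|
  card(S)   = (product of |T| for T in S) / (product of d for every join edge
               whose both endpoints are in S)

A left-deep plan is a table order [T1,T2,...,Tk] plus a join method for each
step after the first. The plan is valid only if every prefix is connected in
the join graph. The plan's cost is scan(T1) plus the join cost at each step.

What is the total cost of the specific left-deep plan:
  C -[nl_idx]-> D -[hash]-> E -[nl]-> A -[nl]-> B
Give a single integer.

step 1: scan C: cost=20, card=20
step 2: join D via nl_idx
    card(P join D) = 20*40/(10) = 80
    cost = 20 + 20*6 + 80 = 220
step 3: join E via hash
    card(P join E) = 80*100/(2*5) = 800
    cost = 220 + 2*100*7 + 80 = 1700
step 4: join A via nl
    card(P join A) = 800*50/(10*2*5) = 400
    cost = 1700 + 800*50 = 41700
step 5: join B via nl
    card(P join B) = 400*400/(2*25*40*4) = 20
    cost = 41700 + 400*400 = 201700

201700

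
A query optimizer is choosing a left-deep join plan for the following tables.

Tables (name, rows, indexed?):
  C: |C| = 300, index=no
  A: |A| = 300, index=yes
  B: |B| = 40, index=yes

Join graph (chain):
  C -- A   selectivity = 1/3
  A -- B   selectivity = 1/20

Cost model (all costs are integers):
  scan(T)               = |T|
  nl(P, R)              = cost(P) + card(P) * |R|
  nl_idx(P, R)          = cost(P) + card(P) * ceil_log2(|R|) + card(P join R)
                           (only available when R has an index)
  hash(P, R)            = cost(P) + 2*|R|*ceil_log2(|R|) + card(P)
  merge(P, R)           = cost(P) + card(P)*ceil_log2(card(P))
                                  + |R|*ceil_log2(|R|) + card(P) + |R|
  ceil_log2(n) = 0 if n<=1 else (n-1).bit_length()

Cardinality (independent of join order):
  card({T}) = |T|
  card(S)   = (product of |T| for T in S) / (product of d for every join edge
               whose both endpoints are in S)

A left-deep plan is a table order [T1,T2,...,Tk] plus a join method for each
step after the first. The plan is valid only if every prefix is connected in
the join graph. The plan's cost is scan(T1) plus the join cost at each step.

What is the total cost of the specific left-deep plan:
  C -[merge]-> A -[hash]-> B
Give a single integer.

36780

step 1: scan C: cost=300, card=300
step 2: join A via merge
    card(P join A) = 300*300/(3) = 30000
    cost = 300 + 300*9 + 300*9 + 300 + 300 = 6300
step 3: join B via hash
    card(P join B) = 30000*40/(20) = 60000
    cost = 6300 + 2*40*6 + 30000 = 36780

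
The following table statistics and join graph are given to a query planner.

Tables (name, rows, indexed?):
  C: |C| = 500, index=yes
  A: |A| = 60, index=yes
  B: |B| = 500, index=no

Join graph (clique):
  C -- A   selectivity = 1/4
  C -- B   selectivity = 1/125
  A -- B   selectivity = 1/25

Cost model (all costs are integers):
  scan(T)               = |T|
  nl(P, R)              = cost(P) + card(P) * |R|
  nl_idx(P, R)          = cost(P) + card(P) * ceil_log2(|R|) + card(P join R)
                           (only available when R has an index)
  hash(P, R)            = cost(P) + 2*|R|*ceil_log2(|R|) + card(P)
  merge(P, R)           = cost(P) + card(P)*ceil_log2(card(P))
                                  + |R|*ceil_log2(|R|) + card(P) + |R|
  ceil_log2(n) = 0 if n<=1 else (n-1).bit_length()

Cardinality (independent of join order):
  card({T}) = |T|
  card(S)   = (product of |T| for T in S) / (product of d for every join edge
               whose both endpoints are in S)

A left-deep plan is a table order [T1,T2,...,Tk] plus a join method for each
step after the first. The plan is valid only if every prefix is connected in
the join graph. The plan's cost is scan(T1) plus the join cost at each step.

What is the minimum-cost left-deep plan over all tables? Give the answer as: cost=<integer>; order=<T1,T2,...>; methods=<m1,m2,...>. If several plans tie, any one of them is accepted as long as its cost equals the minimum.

cost=9720; order=B,C,A; methods=nl_idx,hash

Selinger DP (subsets sized 1..n):
  {C}: scan cost=500, card=500
  {A}: scan cost=60, card=60
  {B}: scan cost=500, card=500
  {AC}: card=7500; try (A,hash)→1720, (C,merge)→5480, (A,merge)→5920, (C,nl_idx)→8100, (C,hash)→9120, (A,nl_idx)→11000 …(+2); best=1720 via (A,hash)
  {BC}: card=2000; try (C,nl_idx)→7000, (C,hash)→10000, (B,hash)→10000, (C,merge)→10500, (B,merge)→10500, (C,nl)→250500 …(+1); best=7000 via (C,nl_idx)
  {AB}: card=1200; try (A,hash)→1720, (A,nl_idx)→4700, (B,merge)→5480, (A,merge)→5920, (B,hash)→9120, (B,nl)→30060 …(+1); best=1720 via (A,hash)
  {ABC}: card=1200; try (A,hash)→9720, (C,hash)→11920, (C,nl_idx)→13720, (B,hash)→18220, (A,nl_idx)→20200, (C,merge)→21120 …(+5); best=9720 via (A,hash)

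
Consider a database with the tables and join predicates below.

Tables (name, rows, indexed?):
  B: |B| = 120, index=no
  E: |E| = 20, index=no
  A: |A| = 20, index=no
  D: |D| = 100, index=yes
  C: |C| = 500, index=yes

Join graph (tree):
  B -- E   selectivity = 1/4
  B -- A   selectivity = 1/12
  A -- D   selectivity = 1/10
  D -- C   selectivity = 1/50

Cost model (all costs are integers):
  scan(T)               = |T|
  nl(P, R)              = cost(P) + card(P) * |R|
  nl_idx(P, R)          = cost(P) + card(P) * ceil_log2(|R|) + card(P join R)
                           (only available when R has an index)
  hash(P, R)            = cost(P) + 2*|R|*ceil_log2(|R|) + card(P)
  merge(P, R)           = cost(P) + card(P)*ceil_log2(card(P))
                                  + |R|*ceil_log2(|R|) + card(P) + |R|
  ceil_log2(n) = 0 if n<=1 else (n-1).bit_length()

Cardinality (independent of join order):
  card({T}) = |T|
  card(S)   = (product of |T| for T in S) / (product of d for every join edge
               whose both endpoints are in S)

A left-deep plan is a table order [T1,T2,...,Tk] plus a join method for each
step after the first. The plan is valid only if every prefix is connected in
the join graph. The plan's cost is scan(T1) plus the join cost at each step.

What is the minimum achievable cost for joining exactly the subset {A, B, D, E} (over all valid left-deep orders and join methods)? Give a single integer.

3240

Selinger DP over subsets of {A,B,D,E}:
  {B}: scan cost=120, card=120
  {E}: scan cost=20, card=20
  {A}: scan cost=20, card=20
  {D}: scan cost=100, card=100
  {BE}: card=600; try (E,hash)→440, (B,merge)→1100, (E,merge)→1200, (B,hash)→1720, (B,nl)→2420, (E,nl)→2520; best=440 via (E,hash)
  {AB}: card=200; try (A,hash)→440, (B,merge)→1100, (A,merge)→1200, (B,hash)→1720, (B,nl)→2420, (A,nl)→2520; best=440 via (A,hash)
  {AD}: card=200; try (D,nl_idx)→360, (A,hash)→400, (D,merge)→940, (A,merge)→1020, (D,hash)→1440, (D,nl)→2020 …(+1); best=360 via (D,nl_idx)
  {ABE}: card=1000; try (E,hash)→840, (A,hash)→1240, (E,merge)→2360, (E,nl)→4440, (A,merge)→7160, (A,nl)→12440; best=840 via (E,hash)
  {ABD}: card=2000; try (D,hash)→2040, (B,hash)→2240, (D,merge)→3040, (B,merge)→3120, (D,nl_idx)→3840, (D,nl)→20440 …(+1); best=2040 via (D,hash)
  {ABDE}: card=10000; try (D,hash)→3240, (E,hash)→4240, (D,merge)→12640, (D,nl_idx)→17840, (E,merge)→26160, (E,nl)→42040 …(+1); best=3240 via (D,hash)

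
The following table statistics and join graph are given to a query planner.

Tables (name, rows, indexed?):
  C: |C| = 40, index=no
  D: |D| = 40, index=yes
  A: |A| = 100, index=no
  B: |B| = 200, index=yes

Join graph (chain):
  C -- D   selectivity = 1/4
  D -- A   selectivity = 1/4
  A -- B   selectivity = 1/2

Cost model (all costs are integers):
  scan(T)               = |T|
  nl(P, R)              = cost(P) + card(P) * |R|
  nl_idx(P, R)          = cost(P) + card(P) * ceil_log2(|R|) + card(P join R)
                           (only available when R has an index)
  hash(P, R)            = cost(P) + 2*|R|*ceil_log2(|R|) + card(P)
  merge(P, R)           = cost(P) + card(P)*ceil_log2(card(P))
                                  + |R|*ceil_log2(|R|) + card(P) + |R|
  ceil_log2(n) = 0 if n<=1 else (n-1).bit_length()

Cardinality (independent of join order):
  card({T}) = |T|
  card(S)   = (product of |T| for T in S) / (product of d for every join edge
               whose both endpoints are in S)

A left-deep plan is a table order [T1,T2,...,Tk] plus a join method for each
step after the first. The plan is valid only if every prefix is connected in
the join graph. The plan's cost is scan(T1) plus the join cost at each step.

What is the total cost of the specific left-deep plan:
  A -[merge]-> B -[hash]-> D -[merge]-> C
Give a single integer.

step 1: scan A: cost=100, card=100
step 2: join B via merge
    card(P join B) = 100*200/(2) = 10000
    cost = 100 + 100*7 + 200*8 + 100 + 200 = 2700
step 3: join D via hash
    card(P join D) = 10000*40/(4) = 100000
    cost = 2700 + 2*40*6 + 10000 = 13180
step 4: join C via merge
    card(P join C) = 100000*40/(4) = 1000000
    cost = 13180 + 100000*17 + 40*6 + 100000 + 40 = 1813460

1813460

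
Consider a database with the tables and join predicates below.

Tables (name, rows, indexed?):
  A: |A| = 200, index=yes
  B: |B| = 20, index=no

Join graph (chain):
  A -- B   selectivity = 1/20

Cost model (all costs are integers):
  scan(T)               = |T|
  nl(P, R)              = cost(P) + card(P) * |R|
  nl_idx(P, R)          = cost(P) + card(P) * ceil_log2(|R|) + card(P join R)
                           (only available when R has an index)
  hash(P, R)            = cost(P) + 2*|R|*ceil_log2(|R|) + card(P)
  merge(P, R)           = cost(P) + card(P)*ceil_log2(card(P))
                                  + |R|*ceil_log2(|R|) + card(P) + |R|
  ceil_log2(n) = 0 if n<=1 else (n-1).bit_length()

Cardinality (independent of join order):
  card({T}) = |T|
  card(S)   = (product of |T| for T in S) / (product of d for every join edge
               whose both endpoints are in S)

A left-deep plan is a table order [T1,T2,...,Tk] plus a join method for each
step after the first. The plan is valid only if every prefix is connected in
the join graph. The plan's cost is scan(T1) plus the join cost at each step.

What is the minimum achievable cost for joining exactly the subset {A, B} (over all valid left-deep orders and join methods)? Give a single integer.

380

Selinger DP over subsets of {A,B}:
  {A}: scan cost=200, card=200
  {B}: scan cost=20, card=20
  {AB}: card=200; try (A,nl_idx)→380, (B,hash)→600, (A,merge)→1940, (B,merge)→2120, (A,hash)→3240, (A,nl)→4020 …(+1); best=380 via (A,nl_idx)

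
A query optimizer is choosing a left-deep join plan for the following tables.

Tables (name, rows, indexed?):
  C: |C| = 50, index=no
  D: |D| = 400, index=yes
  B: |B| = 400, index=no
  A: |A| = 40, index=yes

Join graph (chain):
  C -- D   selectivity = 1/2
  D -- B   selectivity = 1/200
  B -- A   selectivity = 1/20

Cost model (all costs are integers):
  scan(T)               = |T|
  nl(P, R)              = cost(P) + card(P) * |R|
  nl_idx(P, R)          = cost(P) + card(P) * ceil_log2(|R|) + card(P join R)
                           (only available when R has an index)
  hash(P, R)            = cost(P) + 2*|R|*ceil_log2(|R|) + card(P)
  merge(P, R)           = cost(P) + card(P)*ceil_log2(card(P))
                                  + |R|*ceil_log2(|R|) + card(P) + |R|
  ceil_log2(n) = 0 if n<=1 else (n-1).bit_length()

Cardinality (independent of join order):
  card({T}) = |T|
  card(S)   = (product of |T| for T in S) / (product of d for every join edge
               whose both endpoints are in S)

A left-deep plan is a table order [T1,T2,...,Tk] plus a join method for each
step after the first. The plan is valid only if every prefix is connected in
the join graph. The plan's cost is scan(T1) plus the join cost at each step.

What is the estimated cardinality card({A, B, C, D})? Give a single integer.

Tables in S: A(40), B(400), C(50), D(400)
Edges inside S: C-D(d=2), D-B(d=200), B-A(d=20)
numerator = 40 * 400 * 50 * 400 = 320000000
denominator = 2 * 200 * 20 = 8000
card(S) = 320000000 / 8000 = 40000

40000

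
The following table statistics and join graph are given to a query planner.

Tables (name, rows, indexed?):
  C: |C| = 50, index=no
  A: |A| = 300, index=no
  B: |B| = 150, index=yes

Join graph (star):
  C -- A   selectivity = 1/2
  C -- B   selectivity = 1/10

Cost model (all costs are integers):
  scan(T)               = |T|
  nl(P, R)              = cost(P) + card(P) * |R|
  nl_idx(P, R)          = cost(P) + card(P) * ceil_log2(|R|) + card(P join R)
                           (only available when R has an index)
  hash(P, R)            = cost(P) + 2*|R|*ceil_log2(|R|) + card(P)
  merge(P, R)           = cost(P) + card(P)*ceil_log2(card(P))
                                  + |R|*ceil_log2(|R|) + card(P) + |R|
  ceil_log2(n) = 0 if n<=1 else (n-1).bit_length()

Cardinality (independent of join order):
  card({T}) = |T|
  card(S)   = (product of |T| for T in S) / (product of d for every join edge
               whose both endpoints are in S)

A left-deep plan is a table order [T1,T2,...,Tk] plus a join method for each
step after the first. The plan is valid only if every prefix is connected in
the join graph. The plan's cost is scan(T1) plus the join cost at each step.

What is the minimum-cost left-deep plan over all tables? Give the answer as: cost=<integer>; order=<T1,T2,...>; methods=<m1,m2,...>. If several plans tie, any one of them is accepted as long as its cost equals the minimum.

Selinger DP (subsets sized 1..n):
  {C}: scan cost=50, card=50
  {A}: scan cost=300, card=300
  {B}: scan cost=150, card=150
  {AC}: card=7500; try (C,hash)→1200, (A,merge)→3400, (C,merge)→3650, (A,hash)→5500, (A,nl)→15050, (C,nl)→15300; best=1200 via (C,hash)
  {BC}: card=750; try (C,hash)→900, (B,nl_idx)→1200, (B,merge)→1750, (C,merge)→1850, (B,hash)→2500, (B,nl)→7550 …(+1); best=900 via (C,hash)
  {ABC}: card=112500; try (A,hash)→7050, (B,hash)→11100, (A,merge)→12150, (B,merge)→107550, (B,nl_idx)→173700, (A,nl)→225900 …(+1); best=7050 via (A,hash)

cost=7050; order=B,C,A; methods=hash,hash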